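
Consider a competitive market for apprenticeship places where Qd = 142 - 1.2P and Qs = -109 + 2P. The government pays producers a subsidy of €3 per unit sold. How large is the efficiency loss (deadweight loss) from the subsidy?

Deadweight loss = €3.375

Pre-subsidy: 142 - 1.2P = -109 + 2P gives P* = 78.4375, Q* = 47.875.
With the subsidy, sellers receive Ps = Pb + 3 for each unit, where Pb is the price buyers pay.
Supply in terms of Pb becomes Qs = -109 + 2(Pb + 3) = -103 + 2Pb. Setting this equal to demand: 142 - 1.2Pb = -103 + 2Pb, so Pb = 76.5625.
Sellers receive Ps = 76.5625 + 3 = 79.5625; Q' = 142 − 1.2·76.5625 = 50.125.
The subsidy expands output by 50.125 − 47.875 = 2.25 past the efficient level; on those units the gap between marginal cost and willingness to pay runs from 0 up to 3.
DWL = ½ × 3 × 2.25 = 3.375.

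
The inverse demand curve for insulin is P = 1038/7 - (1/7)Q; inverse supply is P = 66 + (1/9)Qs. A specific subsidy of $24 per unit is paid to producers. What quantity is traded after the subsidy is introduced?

Q' = 418.5

Pre-subsidy: 1038/7 - (1/7)Q = 66 + (1/9)Q gives Q* = 324 and P* = 102.
With the subsidy, sellers receive Ps = Pb + 24 for each unit, where Pb is the price buyers pay.
On the curves, Pb = 1038/7 - (1/7)Q and Ps = 66 + (1/9)Q; the wedge Ps − Pb = 24 gives 66 + (1/9)Q − (1038/7 - (1/7)Q) = 24, so Q' = 418.5.
Then Pb = 1038/7 − (1/7)·418.5 = 88.5 and Ps = 66 + (1/9)·418.5 = 112.5.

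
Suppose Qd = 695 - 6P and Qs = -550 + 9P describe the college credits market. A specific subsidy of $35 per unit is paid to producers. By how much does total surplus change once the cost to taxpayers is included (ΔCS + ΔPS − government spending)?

Pre-subsidy: 695 - 6P = -550 + 9P gives P* = 83, Q* = 197.
With the subsidy, sellers receive Ps = Pb + 35 for each unit, where Pb is the price buyers pay.
Supply in terms of Pb becomes Qs = -550 + 9(Pb + 35) = -235 + 9Pb. Setting this equal to demand: 695 - 6Pb = -235 + 9Pb, so Pb = 62.
Sellers receive Ps = 62 + 35 = 97; Q' = 695 − 6·62 = 323.
ΔCS = ½(197 + 323)(83 − 62) = 5460; ΔPS = ½(197 + 323)(97 − 83) = 3640.
Government spending = 35 × 323 = 11305.
Net change = 5460 + 3640 − 11305 = -2205. The loss equals the DWL triangle ½·35·126.

Net change in total surplus = -$2205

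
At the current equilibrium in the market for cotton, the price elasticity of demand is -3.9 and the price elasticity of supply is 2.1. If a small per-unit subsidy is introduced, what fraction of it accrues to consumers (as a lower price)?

Consumer share = 0.35

For a small subsidy around the equilibrium, the benefit split depends on the relative slopes, which at a point are proportional to the elasticities.
Buyer share = εs/(εs + |εd|) = 2.1/(2.1 + 3.9) = 0.35; seller share = |εd|/(εs + |εd|) = 0.65.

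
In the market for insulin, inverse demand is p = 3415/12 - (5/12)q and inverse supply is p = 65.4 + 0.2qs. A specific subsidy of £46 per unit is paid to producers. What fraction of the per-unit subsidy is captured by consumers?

Pre-subsidy: 3415/12 - (5/12)q = 65.4 + 0.2q gives q* = 13151/37 and p* = 5050/37.
With the subsidy, sellers receive ps = pb + 46 for each unit, where pb is the price buyers pay.
On the curves, pb = 3415/12 - (5/12)q and ps = 65.4 + 0.2q; the wedge ps − pb = 46 gives 65.4 + 0.2q − (3415/12 - (5/12)q) = 46, so q' = 15911/37.
Then pb = 3415/12 − (5/12)·(15911/37) = 3900/37 and ps = 65.4 + 0.2·(15911/37) = 5602/37.
Buyers' price falls by p* − pb = 5050/37 − 3900/37 = 1150/37; sellers' price rises by ps − p* = 5602/37 − 5050/37 = 552/37.
So consumers capture (1150/37)/46 = 25/37 of each unit of subsidy.

Consumer share = 25/37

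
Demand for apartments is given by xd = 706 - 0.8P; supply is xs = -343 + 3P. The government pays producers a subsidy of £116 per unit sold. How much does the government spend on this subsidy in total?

Pre-subsidy: 706 - 0.8P = -343 + 3P gives P* = 5245/19, x* = 9218/19.
With the subsidy, sellers receive Ps = Pb + 116 for each unit, where Pb is the price buyers pay.
Supply in terms of Pb becomes xs = -343 + 3(Pb + 116) = 5 + 3Pb. Setting this equal to demand: 706 - 0.8Pb = 5 + 3Pb, so Pb = 3505/19.
Sellers receive Ps = 3505/19 + 116 = 5709/19; x' = 706 − 0.8·(3505/19) = 10610/19.
Government outlay = subsidy × quantity = 116 × 10610/19 = 1230760/19.

Government cost = 1230760/19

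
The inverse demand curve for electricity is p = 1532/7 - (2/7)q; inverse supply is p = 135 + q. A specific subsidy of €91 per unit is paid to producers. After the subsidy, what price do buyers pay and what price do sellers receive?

Buyers pay €180; sellers receive €271

Pre-subsidy: 1532/7 - (2/7)q = 135 + q gives q* = 587/9 and p* = 1802/9.
With the subsidy, sellers receive ps = pb + 91 for each unit, where pb is the price buyers pay.
On the curves, pb = 1532/7 - (2/7)q and ps = 135 + q; the wedge ps − pb = 91 gives 135 + q − (1532/7 - (2/7)q) = 91, so q' = 136.
Then pb = 1532/7 − (2/7)·136 = 180 and ps = 135 + 1·136 = 271.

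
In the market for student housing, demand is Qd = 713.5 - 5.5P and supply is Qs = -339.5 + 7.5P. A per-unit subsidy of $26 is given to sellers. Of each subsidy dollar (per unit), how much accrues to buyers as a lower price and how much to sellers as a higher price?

Pre-subsidy: 713.5 - 5.5P = -339.5 + 7.5P gives P* = 81, Q* = 268.
With the subsidy, sellers receive Ps = Pb + 26 for each unit, where Pb is the price buyers pay.
Supply in terms of Pb becomes Qs = -339.5 + 7.5(Pb + 26) = -144.5 + 7.5Pb. Setting this equal to demand: 713.5 - 5.5Pb = -144.5 + 7.5Pb, so Pb = 66.
Sellers receive Ps = 66 + 26 = 92; Q' = 713.5 − 5.5·66 = 350.5.
Buyers' price falls by P* − Pb = 81 − 66 = 15; sellers' price rises by Ps − P* = 92 − 81 = 11.

Buyers gain $15 per unit; sellers gain $11 per unit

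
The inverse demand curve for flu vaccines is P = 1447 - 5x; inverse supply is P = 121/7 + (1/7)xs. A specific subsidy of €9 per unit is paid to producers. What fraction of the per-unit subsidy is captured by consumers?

Pre-subsidy: 1447 - 5x = 121/7 + (1/7)x gives x* = 278 and P* = 57.
With the subsidy, sellers receive Ps = Pb + 9 for each unit, where Pb is the price buyers pay.
On the curves, Pb = 1447 - 5x and Ps = 121/7 + (1/7)x; the wedge Ps − Pb = 9 gives 121/7 + (1/7)x − (1447 - 5x) = 9, so x' = 279.75.
Then Pb = 1447 − 5·279.75 = 48.25 and Ps = 121/7 + (1/7)·279.75 = 57.25.
Buyers' price falls by P* − Pb = 57 − 48.25 = 8.75; sellers' price rises by Ps − P* = 57.25 − 57 = 0.25.
So consumers capture 8.75/9 = 35/36 of each unit of subsidy.

Consumer share = 35/36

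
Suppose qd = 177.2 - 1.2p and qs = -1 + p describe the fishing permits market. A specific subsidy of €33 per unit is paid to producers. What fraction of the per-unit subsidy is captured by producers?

Producer share = 6/11

Pre-subsidy: 177.2 - 1.2p = -1 + p gives p* = 81, q* = 80.
With the subsidy, sellers receive ps = pb + 33 for each unit, where pb is the price buyers pay.
Supply in terms of pb becomes qs = -1 + 1(pb + 33) = 32 + pb. Setting this equal to demand: 177.2 - 1.2pb = 32 + pb, so pb = 66.
Sellers receive ps = 66 + 33 = 99; q' = 177.2 − 1.2·66 = 98.
Buyers' price falls by p* − pb = 81 − 66 = 15; sellers' price rises by ps − p* = 99 − 81 = 18.
So producers capture 18/33 = 6/11 of each unit of subsidy.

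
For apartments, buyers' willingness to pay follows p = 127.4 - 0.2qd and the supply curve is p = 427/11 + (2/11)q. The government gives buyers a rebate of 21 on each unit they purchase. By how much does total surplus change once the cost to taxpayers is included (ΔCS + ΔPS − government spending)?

Pre-subsidy: 127.4 - 0.2q = 427/11 + (2/11)q gives q* = 232 and p* = 81.
With the rebate, buyers effectively pay pb = ps − 21, where ps is the price sellers receive.
On the curves, pb = 127.4 - 0.2q and ps = 427/11 + (2/11)q; the wedge ps − pb = 21 gives 427/11 + (2/11)q − (127.4 - 0.2q) = 21, so q' = 287.
Then pb = 127.4 − 0.2·287 = 70 and ps = 427/11 + (2/11)·287 = 91.
ΔCS = ½(232 + 287)(81 − 70) = 2854.5; ΔPS = ½(232 + 287)(91 − 81) = 2595.
Government spending = 21 × 287 = 6027.
Net change = 2854.5 + 2595 − 6027 = -577.5. The loss equals the DWL triangle ½·21·55.

Net change in total surplus = -577.5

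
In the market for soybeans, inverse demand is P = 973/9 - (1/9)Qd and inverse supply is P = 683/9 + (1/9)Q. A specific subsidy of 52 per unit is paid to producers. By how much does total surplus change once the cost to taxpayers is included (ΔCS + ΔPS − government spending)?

Net change in total surplus = -6084

Pre-subsidy: 973/9 - (1/9)Q = 683/9 + (1/9)Q gives Q* = 145 and P* = 92.
With the subsidy, sellers receive Ps = Pb + 52 for each unit, where Pb is the price buyers pay.
On the curves, Pb = 973/9 - (1/9)Q and Ps = 683/9 + (1/9)Q; the wedge Ps − Pb = 52 gives 683/9 + (1/9)Q − (973/9 - (1/9)Q) = 52, so Q' = 379.
Then Pb = 973/9 − (1/9)·379 = 66 and Ps = 683/9 + (1/9)·379 = 118.
ΔCS = ½(145 + 379)(92 − 66) = 6812; ΔPS = ½(145 + 379)(118 − 92) = 6812.
Government spending = 52 × 379 = 19708.
Net change = 6812 + 6812 − 19708 = -6084. The loss equals the DWL triangle ½·52·234.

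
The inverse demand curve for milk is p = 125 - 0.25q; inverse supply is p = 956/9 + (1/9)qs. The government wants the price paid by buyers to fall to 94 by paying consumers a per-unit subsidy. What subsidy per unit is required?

At a buyer price of 94, quantity demanded is 500 − 4·94 = 124.
Sellers supply 124 only when they receive ps = 956/9 + (1/9)·124 = 120.
s = ps − pb = 120 − 94 = 26.

Required subsidy s = 26 per unit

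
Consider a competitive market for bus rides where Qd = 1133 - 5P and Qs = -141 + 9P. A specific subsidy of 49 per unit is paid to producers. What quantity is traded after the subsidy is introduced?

Q' = 835.5

Pre-subsidy: 1133 - 5P = -141 + 9P gives P* = 91, Q* = 678.
With the subsidy, sellers receive Ps = Pb + 49 for each unit, where Pb is the price buyers pay.
Supply in terms of Pb becomes Qs = -141 + 9(Pb + 49) = 300 + 9Pb. Setting this equal to demand: 1133 - 5Pb = 300 + 9Pb, so Pb = 59.5.
Sellers receive Ps = 59.5 + 49 = 108.5; Q' = 1133 − 5·59.5 = 835.5.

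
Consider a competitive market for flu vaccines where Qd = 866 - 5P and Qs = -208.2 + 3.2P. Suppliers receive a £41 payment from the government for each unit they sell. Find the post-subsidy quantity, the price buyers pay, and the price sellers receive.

Pre-subsidy: 866 - 5P = -208.2 + 3.2P gives P* = 131, Q* = 211.
With the subsidy, sellers receive Ps = Pb + 41 for each unit, where Pb is the price buyers pay.
Supply in terms of Pb becomes Qs = -208.2 + 3.2(Pb + 41) = -77 + 3.2Pb. Setting this equal to demand: 866 - 5Pb = -77 + 3.2Pb, so Pb = 115.
Sellers receive Ps = 115 + 41 = 156; Q' = 866 − 5·115 = 291.

Q' = 291; buyers pay £115; sellers receive £156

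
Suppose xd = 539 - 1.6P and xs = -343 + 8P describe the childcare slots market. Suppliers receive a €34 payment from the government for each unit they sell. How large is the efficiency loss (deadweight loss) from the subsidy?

Pre-subsidy: 539 - 1.6P = -343 + 8P gives P* = 91.875, x* = 392.
With the subsidy, sellers receive Ps = Pb + 34 for each unit, where Pb is the price buyers pay.
Supply in terms of Pb becomes xs = -343 + 8(Pb + 34) = -71 + 8Pb. Setting this equal to demand: 539 - 1.6Pb = -71 + 8Pb, so Pb = 1525/24.
Sellers receive Ps = 1525/24 + 34 = 2341/24; x' = 539 − 1.6·(1525/24) = 1312/3.
The subsidy expands output by 1312/3 − 392 = 136/3 past the efficient level; on those units the gap between marginal cost and willingness to pay runs from 0 up to 34.
DWL = ½ × 34 × 136/3 = 2312/3.

Deadweight loss = 2312/3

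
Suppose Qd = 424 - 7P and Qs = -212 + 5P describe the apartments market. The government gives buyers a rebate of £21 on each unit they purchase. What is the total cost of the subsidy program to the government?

Pre-subsidy: 424 - 7P = -212 + 5P gives P* = 53, Q* = 53.
With the rebate, buyers effectively pay Pb = Ps − 21, where Ps is the price sellers receive.
Demand in terms of Ps becomes Qd = 424 − 7(Ps − 21) = 571 - 7Ps. Setting this equal to supply: 571 - 7Ps = -212 + 5Ps, so Ps = 65.25.
Buyers pay Pb = 65.25 − 21 = 44.25; Q' = -212 + 5·65.25 = 114.25.
Government outlay = subsidy × quantity = 21 × 114.25 = 2399.25.

Government cost = £2399.25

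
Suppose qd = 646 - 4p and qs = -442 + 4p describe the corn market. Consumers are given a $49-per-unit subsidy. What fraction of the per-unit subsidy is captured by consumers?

Consumer share = 0.5

Pre-subsidy: 646 - 4p = -442 + 4p gives p* = 136, q* = 102.
With the rebate, buyers effectively pay pb = ps − 49, where ps is the price sellers receive.
Demand in terms of ps becomes qd = 646 − 4(ps − 49) = 842 - 4ps. Setting this equal to supply: 842 - 4ps = -442 + 4ps, so ps = 160.5.
Buyers pay pb = 160.5 − 49 = 111.5; q' = -442 + 4·160.5 = 200.
Buyers' price falls by p* − pb = 136 − 111.5 = 24.5; sellers' price rises by ps − p* = 160.5 − 136 = 24.5.
So consumers capture 24.5/49 = 0.5 of each unit of subsidy.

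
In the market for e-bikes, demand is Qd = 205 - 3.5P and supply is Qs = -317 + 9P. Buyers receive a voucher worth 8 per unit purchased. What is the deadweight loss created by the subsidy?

Pre-subsidy: 205 - 3.5P = -317 + 9P gives P* = 41.76, Q* = 58.84.
With the rebate, buyers effectively pay Pb = Ps − 8, where Ps is the price sellers receive.
Demand in terms of Ps becomes Qd = 205 − 3.5(Ps − 8) = 233 - 3.5Ps. Setting this equal to supply: 233 - 3.5Ps = -317 + 9Ps, so Ps = 44.
Buyers pay Pb = 44 − 8 = 36; Q' = -317 + 9·44 = 79.
The subsidy expands output by 79 − 58.84 = 20.16 past the efficient level; on those units the gap between marginal cost and willingness to pay runs from 0 up to 8.
DWL = ½ × 8 × 20.16 = 80.64.

Deadweight loss = 80.64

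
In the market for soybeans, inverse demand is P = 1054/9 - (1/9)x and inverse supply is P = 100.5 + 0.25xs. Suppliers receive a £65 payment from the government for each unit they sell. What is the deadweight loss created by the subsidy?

Pre-subsidy: 1054/9 - (1/9)x = 100.5 + 0.25x gives x* = 46 and P* = 112.
With the subsidy, sellers receive Ps = Pb + 65 for each unit, where Pb is the price buyers pay.
On the curves, Pb = 1054/9 - (1/9)x and Ps = 100.5 + 0.25x; the wedge Ps − Pb = 65 gives 100.5 + 0.25x − (1054/9 - (1/9)x) = 65, so x' = 226.
Then Pb = 1054/9 − (1/9)·226 = 92 and Ps = 100.5 + 0.25·226 = 157.
The subsidy expands output by 226 − 46 = 180 past the efficient level; on those units the gap between marginal cost and willingness to pay runs from 0 up to 65.
DWL = ½ × 65 × 180 = 5850.

Deadweight loss = £5850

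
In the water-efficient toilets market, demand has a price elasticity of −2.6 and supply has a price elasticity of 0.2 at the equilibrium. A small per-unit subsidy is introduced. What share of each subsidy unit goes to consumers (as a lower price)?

For a small subsidy around the equilibrium, the benefit split depends on the relative slopes, which at a point are proportional to the elasticities.
Buyer share = εs/(εs + |εd|) = 0.2/(0.2 + 2.6) = 1/14; seller share = |εd|/(εs + |εd|) = 13/14.

Consumer share = 1/14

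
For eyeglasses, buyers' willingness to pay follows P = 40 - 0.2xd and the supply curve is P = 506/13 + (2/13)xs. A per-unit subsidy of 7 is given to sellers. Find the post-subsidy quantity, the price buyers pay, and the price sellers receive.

x' = 525/23; buyers pay 815/23; sellers receive 976/23

Pre-subsidy: 40 - 0.2x = 506/13 + (2/13)x gives x* = 70/23 and P* = 906/23.
With the subsidy, sellers receive Ps = Pb + 7 for each unit, where Pb is the price buyers pay.
On the curves, Pb = 40 - 0.2x and Ps = 506/13 + (2/13)x; the wedge Ps − Pb = 7 gives 506/13 + (2/13)x − (40 - 0.2x) = 7, so x' = 525/23.
Then Pb = 40 − 0.2·(525/23) = 815/23 and Ps = 506/13 + (2/13)·(525/23) = 976/23.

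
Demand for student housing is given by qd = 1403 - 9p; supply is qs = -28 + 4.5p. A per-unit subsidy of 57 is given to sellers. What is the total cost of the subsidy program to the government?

Pre-subsidy: 1403 - 9p = -28 + 4.5p gives p* = 106, q* = 449.
With the subsidy, sellers receive ps = pb + 57 for each unit, where pb is the price buyers pay.
Supply in terms of pb becomes qs = -28 + 4.5(pb + 57) = 228.5 + 4.5pb. Setting this equal to demand: 1403 - 9pb = 228.5 + 4.5pb, so pb = 87.
Sellers receive ps = 87 + 57 = 144; q' = 1403 − 9·87 = 620.
Government outlay = subsidy × quantity = 57 × 620 = 35340.

Government cost = 35340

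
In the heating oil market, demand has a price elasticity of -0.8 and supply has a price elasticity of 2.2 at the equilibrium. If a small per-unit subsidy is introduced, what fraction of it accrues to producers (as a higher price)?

Producer share = 4/15

For a small subsidy around the equilibrium, the benefit split depends on the relative slopes, which at a point are proportional to the elasticities.
Buyer share = εs/(εs + |εd|) = 2.2/(2.2 + 0.8) = 11/15; seller share = |εd|/(εs + |εd|) = 4/15.
So producers capture 4/15 of the subsidy.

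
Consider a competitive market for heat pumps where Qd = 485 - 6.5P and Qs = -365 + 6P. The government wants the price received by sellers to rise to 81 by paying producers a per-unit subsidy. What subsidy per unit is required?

At a seller price of 81, quantity supplied is -365 + 6·81 = 121.
Buyers absorb 121 only when they pay Pb with 485 − 6.5·Pb = 121, i.e. Pb = 56.
s = Ps − Pb = 81 − 56 = 25.

Required subsidy s = 25 per unit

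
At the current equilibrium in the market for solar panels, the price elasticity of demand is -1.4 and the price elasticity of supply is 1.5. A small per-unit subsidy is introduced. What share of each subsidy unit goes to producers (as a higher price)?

For a small subsidy around the equilibrium, the benefit split depends on the relative slopes, which at a point are proportional to the elasticities.
Buyer share = εs/(εs + |εd|) = 1.5/(1.5 + 1.4) = 15/29; seller share = |εd|/(εs + |εd|) = 14/29.
So producers capture 14/29 of the subsidy.

Producer share = 14/29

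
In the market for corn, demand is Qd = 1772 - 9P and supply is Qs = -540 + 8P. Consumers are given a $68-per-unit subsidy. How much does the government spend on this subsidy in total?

Pre-subsidy: 1772 - 9P = -540 + 8P gives P* = 136, Q* = 548.
With the rebate, buyers effectively pay Pb = Ps − 68, where Ps is the price sellers receive.
Demand in terms of Ps becomes Qd = 1772 − 9(Ps − 68) = 2384 - 9Ps. Setting this equal to supply: 2384 - 9Ps = -540 + 8Ps, so Ps = 172.
Buyers pay Pb = 172 − 68 = 104; Q' = -540 + 8·172 = 836.
Government outlay = subsidy × quantity = 68 × 836 = 56848.

Government cost = $56848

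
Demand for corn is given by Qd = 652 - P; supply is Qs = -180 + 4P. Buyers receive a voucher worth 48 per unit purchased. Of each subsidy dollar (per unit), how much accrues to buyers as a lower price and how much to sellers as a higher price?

Buyers gain 38.4 per unit; sellers gain 9.6 per unit

Pre-subsidy: 652 - P = -180 + 4P gives P* = 166.4, Q* = 485.6.
With the rebate, buyers effectively pay Pb = Ps − 48, where Ps is the price sellers receive.
Demand in terms of Ps becomes Qd = 652 − 1(Ps − 48) = 700 - Ps. Setting this equal to supply: 700 - Ps = -180 + 4Ps, so Ps = 176.
Buyers pay Pb = 176 − 48 = 128; Q' = -180 + 4·176 = 524.
Buyers' price falls by P* − Pb = 166.4 − 128 = 38.4; sellers' price rises by Ps − P* = 176 − 166.4 = 9.6.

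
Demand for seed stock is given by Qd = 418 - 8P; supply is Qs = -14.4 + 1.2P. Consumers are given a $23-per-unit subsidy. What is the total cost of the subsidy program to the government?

Government cost = $1518

Pre-subsidy: 418 - 8P = -14.4 + 1.2P gives P* = 47, Q* = 42.
With the rebate, buyers effectively pay Pb = Ps − 23, where Ps is the price sellers receive.
Demand in terms of Ps becomes Qd = 418 − 8(Ps − 23) = 602 - 8Ps. Setting this equal to supply: 602 - 8Ps = -14.4 + 1.2Ps, so Ps = 67.
Buyers pay Pb = 67 − 23 = 44; Q' = -14.4 + 1.2·67 = 66.
Government outlay = subsidy × quantity = 23 × 66 = 1518.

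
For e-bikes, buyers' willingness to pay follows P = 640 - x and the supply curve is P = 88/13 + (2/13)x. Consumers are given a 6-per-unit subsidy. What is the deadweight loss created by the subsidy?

Pre-subsidy: 640 - x = 88/13 + (2/13)x gives x* = 548.8 and P* = 91.2.
With the rebate, buyers effectively pay Pb = Ps − 6, where Ps is the price sellers receive.
On the curves, Pb = 640 - x and Ps = 88/13 + (2/13)x; the wedge Ps − Pb = 6 gives 88/13 + (2/13)x − (640 - x) = 6, so x' = 554.
Then Pb = 640 − 1·554 = 86 and Ps = 88/13 + (2/13)·554 = 92.
The subsidy expands output by 554 − 548.8 = 5.2 past the efficient level; on those units the gap between marginal cost and willingness to pay runs from 0 up to 6.
DWL = ½ × 6 × 5.2 = 15.6.

Deadweight loss = 15.6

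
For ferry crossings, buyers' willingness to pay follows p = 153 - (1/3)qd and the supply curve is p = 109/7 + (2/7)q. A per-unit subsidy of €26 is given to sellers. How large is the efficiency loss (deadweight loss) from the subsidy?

Pre-subsidy: 153 - (1/3)q = 109/7 + (2/7)q gives q* = 222 and p* = 79.
With the subsidy, sellers receive ps = pb + 26 for each unit, where pb is the price buyers pay.
On the curves, pb = 153 - (1/3)q and ps = 109/7 + (2/7)q; the wedge ps − pb = 26 gives 109/7 + (2/7)q − (153 - (1/3)q) = 26, so q' = 264.
Then pb = 153 − (1/3)·264 = 65 and ps = 109/7 + (2/7)·264 = 91.
The subsidy expands output by 264 − 222 = 42 past the efficient level; on those units the gap between marginal cost and willingness to pay runs from 0 up to 26.
DWL = ½ × 26 × 42 = 546.

Deadweight loss = €546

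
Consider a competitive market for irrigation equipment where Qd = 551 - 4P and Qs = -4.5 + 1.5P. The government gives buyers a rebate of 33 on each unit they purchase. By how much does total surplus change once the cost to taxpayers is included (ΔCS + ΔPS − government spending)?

Pre-subsidy: 551 - 4P = -4.5 + 1.5P gives P* = 101, Q* = 147.
With the rebate, buyers effectively pay Pb = Ps − 33, where Ps is the price sellers receive.
Demand in terms of Ps becomes Qd = 551 − 4(Ps − 33) = 683 - 4Ps. Setting this equal to supply: 683 - 4Ps = -4.5 + 1.5Ps, so Ps = 125.
Buyers pay Pb = 125 − 33 = 92; Q' = -4.5 + 1.5·125 = 183.
ΔCS = ½(147 + 183)(101 − 92) = 1485; ΔPS = ½(147 + 183)(125 − 101) = 3960.
Government spending = 33 × 183 = 6039.
Net change = 1485 + 3960 − 6039 = -594. The loss equals the DWL triangle ½·33·36.

Net change in total surplus = -594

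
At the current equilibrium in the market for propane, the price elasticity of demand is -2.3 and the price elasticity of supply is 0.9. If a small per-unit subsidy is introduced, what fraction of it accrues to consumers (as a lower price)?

For a small subsidy around the equilibrium, the benefit split depends on the relative slopes, which at a point are proportional to the elasticities.
Buyer share = εs/(εs + |εd|) = 0.9/(0.9 + 2.3) = 0.28125; seller share = |εd|/(εs + |εd|) = 0.71875.

Consumer share = 0.28125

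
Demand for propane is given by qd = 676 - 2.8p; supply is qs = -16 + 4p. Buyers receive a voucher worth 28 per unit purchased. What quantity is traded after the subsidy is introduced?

Pre-subsidy: 676 - 2.8p = -16 + 4p gives p* = 1730/17, q* = 6648/17.
With the rebate, buyers effectively pay pb = ps − 28, where ps is the price sellers receive.
Demand in terms of ps becomes qd = 676 − 2.8(ps − 28) = 754.4 - 2.8ps. Setting this equal to supply: 754.4 - 2.8ps = -16 + 4ps, so ps = 1926/17.
Buyers pay pb = 1926/17 − 28 = 1450/17; q' = -16 + 4·(1926/17) = 7432/17.

q' = 7432/17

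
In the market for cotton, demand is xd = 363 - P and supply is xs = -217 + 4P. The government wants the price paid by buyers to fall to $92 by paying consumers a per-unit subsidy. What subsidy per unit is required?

At a buyer price of 92, quantity demanded is 363 − 1·92 = 271.
Sellers supply 271 only when they receive Ps with -217 + 4·Ps = 271, i.e. Ps = 122.
s = Ps − Pb = 122 − 92 = 30.

Required subsidy s = $30 per unit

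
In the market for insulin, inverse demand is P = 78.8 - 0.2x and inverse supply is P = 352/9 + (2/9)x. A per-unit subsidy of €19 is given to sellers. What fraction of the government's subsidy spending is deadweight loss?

Pre-subsidy: 78.8 - 0.2x = 352/9 + (2/9)x gives x* = 94 and P* = 60.
With the subsidy, sellers receive Ps = Pb + 19 for each unit, where Pb is the price buyers pay.
On the curves, Pb = 78.8 - 0.2x and Ps = 352/9 + (2/9)x; the wedge Ps − Pb = 19 gives 352/9 + (2/9)x − (78.8 - 0.2x) = 19, so x' = 139.
Then Pb = 78.8 − 0.2·139 = 51 and Ps = 352/9 + (2/9)·139 = 70.
ΔCS = ½(94 + 139)(60 − 51) = 1048.5; ΔPS = ½(94 + 139)(70 − 60) = 1165.
Government spending = 19 × 139 = 2641.
DWL = ½ × 19 × (139 − 94) = 427.5; fraction = 427.5 / 2641 = 45/278.

DWL / government spending = 45/278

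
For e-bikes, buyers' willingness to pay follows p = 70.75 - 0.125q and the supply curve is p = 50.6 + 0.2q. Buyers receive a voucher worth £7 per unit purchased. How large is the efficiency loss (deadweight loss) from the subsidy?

Pre-subsidy: 70.75 - 0.125q = 50.6 + 0.2q gives q* = 62 and p* = 63.
With the rebate, buyers effectively pay pb = ps − 7, where ps is the price sellers receive.
On the curves, pb = 70.75 - 0.125q and ps = 50.6 + 0.2q; the wedge ps − pb = 7 gives 50.6 + 0.2q − (70.75 - 0.125q) = 7, so q' = 1086/13.
Then pb = 70.75 − 0.125·(1086/13) = 784/13 and ps = 50.6 + 0.2·(1086/13) = 875/13.
The subsidy expands output by 1086/13 − 62 = 280/13 past the efficient level; on those units the gap between marginal cost and willingness to pay runs from 0 up to 7.
DWL = ½ × 7 × 280/13 = 980/13.

Deadweight loss = 980/13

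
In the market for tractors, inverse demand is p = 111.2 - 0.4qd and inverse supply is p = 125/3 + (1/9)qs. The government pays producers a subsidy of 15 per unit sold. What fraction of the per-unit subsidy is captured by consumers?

Consumer share = 18/23

Pre-subsidy: 111.2 - 0.4q = 125/3 + (1/9)q gives q* = 3129/23 and p* = 1306/23.
With the subsidy, sellers receive ps = pb + 15 for each unit, where pb is the price buyers pay.
On the curves, pb = 111.2 - 0.4q and ps = 125/3 + (1/9)q; the wedge ps − pb = 15 gives 125/3 + (1/9)q − (111.2 - 0.4q) = 15, so q' = 3804/23.
Then pb = 111.2 − 0.4·(3804/23) = 1036/23 and ps = 125/3 + (1/9)·(3804/23) = 1381/23.
Buyers' price falls by p* − pb = 1306/23 − 1036/23 = 270/23; sellers' price rises by ps − p* = 1381/23 − 1306/23 = 75/23.
So consumers capture (270/23)/15 = 18/23 of each unit of subsidy.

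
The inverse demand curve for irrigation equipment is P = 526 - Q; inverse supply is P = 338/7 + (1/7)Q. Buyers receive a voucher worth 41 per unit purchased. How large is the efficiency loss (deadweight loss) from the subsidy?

Pre-subsidy: 526 - Q = 338/7 + (1/7)Q gives Q* = 418 and P* = 108.
With the rebate, buyers effectively pay Pb = Ps − 41, where Ps is the price sellers receive.
On the curves, Pb = 526 - Q and Ps = 338/7 + (1/7)Q; the wedge Ps − Pb = 41 gives 338/7 + (1/7)Q − (526 - Q) = 41, so Q' = 453.875.
Then Pb = 526 − 1·453.875 = 72.125 and Ps = 338/7 + (1/7)·453.875 = 113.125.
The subsidy expands output by 453.875 − 418 = 35.875 past the efficient level; on those units the gap between marginal cost and willingness to pay runs from 0 up to 41.
DWL = ½ × 41 × 35.875 = 735.4375.

Deadweight loss = 735.4375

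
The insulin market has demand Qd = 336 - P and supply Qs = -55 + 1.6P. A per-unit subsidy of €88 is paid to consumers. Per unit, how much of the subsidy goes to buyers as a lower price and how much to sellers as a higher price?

Pre-subsidy: 336 - P = -55 + 1.6P gives P* = 1955/13, Q* = 2413/13.
With the rebate, buyers effectively pay Pb = Ps − 88, where Ps is the price sellers receive.
Demand in terms of Ps becomes Qd = 336 − 1(Ps − 88) = 424 - Ps. Setting this equal to supply: 424 - Ps = -55 + 1.6Ps, so Ps = 2395/13.
Buyers pay Pb = 2395/13 − 88 = 1251/13; Q' = -55 + 1.6·(2395/13) = 3117/13.
Buyers' price falls by P* − Pb = 1955/13 − 1251/13 = 704/13; sellers' price rises by Ps − P* = 2395/13 − 1955/13 = 440/13.

Buyers gain 704/13 per unit; sellers gain 440/13 per unit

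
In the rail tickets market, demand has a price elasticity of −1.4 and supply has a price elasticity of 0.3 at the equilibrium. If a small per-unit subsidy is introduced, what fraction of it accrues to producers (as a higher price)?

Producer share = 14/17

For a small subsidy around the equilibrium, the benefit split depends on the relative slopes, which at a point are proportional to the elasticities.
Buyer share = εs/(εs + |εd|) = 0.3/(0.3 + 1.4) = 3/17; seller share = |εd|/(εs + |εd|) = 14/17.
So producers capture 14/17 of the subsidy.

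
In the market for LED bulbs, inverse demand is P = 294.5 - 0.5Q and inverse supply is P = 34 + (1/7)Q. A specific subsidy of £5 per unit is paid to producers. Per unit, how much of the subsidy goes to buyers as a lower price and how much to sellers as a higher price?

Pre-subsidy: 294.5 - 0.5Q = 34 + (1/7)Q gives Q* = 3647/9 and P* = 827/9.
With the subsidy, sellers receive Ps = Pb + 5 for each unit, where Pb is the price buyers pay.
On the curves, Pb = 294.5 - 0.5Q and Ps = 34 + (1/7)Q; the wedge Ps − Pb = 5 gives 34 + (1/7)Q − (294.5 - 0.5Q) = 5, so Q' = 413.
Then Pb = 294.5 − 0.5·413 = 88 and Ps = 34 + (1/7)·413 = 93.
Buyers' price falls by P* − Pb = 827/9 − 88 = 35/9; sellers' price rises by Ps − P* = 93 − 827/9 = 10/9.

Buyers gain 35/9 per unit; sellers gain 10/9 per unit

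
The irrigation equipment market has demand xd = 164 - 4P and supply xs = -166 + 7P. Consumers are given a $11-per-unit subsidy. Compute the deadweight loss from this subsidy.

Deadweight loss = $154

Pre-subsidy: 164 - 4P = -166 + 7P gives P* = 30, x* = 44.
With the rebate, buyers effectively pay Pb = Ps − 11, where Ps is the price sellers receive.
Demand in terms of Ps becomes xd = 164 − 4(Ps − 11) = 208 - 4Ps. Setting this equal to supply: 208 - 4Ps = -166 + 7Ps, so Ps = 34.
Buyers pay Pb = 34 − 11 = 23; x' = -166 + 7·34 = 72.
The subsidy expands output by 72 − 44 = 28 past the efficient level; on those units the gap between marginal cost and willingness to pay runs from 0 up to 11.
DWL = ½ × 11 × 28 = 154.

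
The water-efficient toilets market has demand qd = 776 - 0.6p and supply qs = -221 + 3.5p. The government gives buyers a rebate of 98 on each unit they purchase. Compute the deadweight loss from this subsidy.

Deadweight loss = 100842/41

Pre-subsidy: 776 - 0.6p = -221 + 3.5p gives p* = 9970/41, q* = 25834/41.
With the rebate, buyers effectively pay pb = ps − 98, where ps is the price sellers receive.
Demand in terms of ps becomes qd = 776 − 0.6(ps − 98) = 834.8 - 0.6ps. Setting this equal to supply: 834.8 - 0.6ps = -221 + 3.5ps, so ps = 10558/41.
Buyers pay pb = 10558/41 − 98 = 6540/41; q' = -221 + 3.5·(10558/41) = 27892/41.
The subsidy expands output by 27892/41 − 25834/41 = 2058/41 past the efficient level; on those units the gap between marginal cost and willingness to pay runs from 0 up to 98.
DWL = ½ × 98 × 2058/41 = 100842/41.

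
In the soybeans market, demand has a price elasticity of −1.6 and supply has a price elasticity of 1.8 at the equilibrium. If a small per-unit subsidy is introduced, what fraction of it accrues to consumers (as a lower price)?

For a small subsidy around the equilibrium, the benefit split depends on the relative slopes, which at a point are proportional to the elasticities.
Buyer share = εs/(εs + |εd|) = 1.8/(1.8 + 1.6) = 9/17; seller share = |εd|/(εs + |εd|) = 8/17.

Consumer share = 9/17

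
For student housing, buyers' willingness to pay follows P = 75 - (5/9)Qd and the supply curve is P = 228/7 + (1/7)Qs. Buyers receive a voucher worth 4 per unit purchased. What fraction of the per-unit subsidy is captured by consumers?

Consumer share = 35/44

Pre-subsidy: 75 - (5/9)Q = 228/7 + (1/7)Q gives Q* = 60.75 and P* = 41.25.
With the rebate, buyers effectively pay Pb = Ps − 4, where Ps is the price sellers receive.
On the curves, Pb = 75 - (5/9)Q and Ps = 228/7 + (1/7)Q; the wedge Ps − Pb = 4 gives 228/7 + (1/7)Q − (75 - (5/9)Q) = 4, so Q' = 2925/44.
Then Pb = 75 − (5/9)·(2925/44) = 1675/44 and Ps = 228/7 + (1/7)·(2925/44) = 1851/44.
Buyers' price falls by P* − Pb = 41.25 − 1675/44 = 35/11; sellers' price rises by Ps − P* = 1851/44 − 41.25 = 9/11.
So consumers capture (35/11)/4 = 35/44 of each unit of subsidy.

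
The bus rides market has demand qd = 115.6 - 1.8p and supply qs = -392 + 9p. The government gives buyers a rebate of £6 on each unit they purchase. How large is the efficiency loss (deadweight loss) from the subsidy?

Deadweight loss = £27

Pre-subsidy: 115.6 - 1.8p = -392 + 9p gives p* = 47, q* = 31.
With the rebate, buyers effectively pay pb = ps − 6, where ps is the price sellers receive.
Demand in terms of ps becomes qd = 115.6 − 1.8(ps − 6) = 126.4 - 1.8ps. Setting this equal to supply: 126.4 - 1.8ps = -392 + 9ps, so ps = 48.
Buyers pay pb = 48 − 6 = 42; q' = -392 + 9·48 = 40.
The subsidy expands output by 40 − 31 = 9 past the efficient level; on those units the gap between marginal cost and willingness to pay runs from 0 up to 6.
DWL = ½ × 6 × 9 = 27.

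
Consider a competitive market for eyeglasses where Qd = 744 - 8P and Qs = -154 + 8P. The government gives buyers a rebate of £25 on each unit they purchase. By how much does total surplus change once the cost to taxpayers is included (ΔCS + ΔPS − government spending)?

Pre-subsidy: 744 - 8P = -154 + 8P gives P* = 56.125, Q* = 295.
With the rebate, buyers effectively pay Pb = Ps − 25, where Ps is the price sellers receive.
Demand in terms of Ps becomes Qd = 744 − 8(Ps − 25) = 944 - 8Ps. Setting this equal to supply: 944 - 8Ps = -154 + 8Ps, so Ps = 68.625.
Buyers pay Pb = 68.625 − 25 = 43.625; Q' = -154 + 8·68.625 = 395.
ΔCS = ½(295 + 395)(56.125 − 43.625) = 4312.5; ΔPS = ½(295 + 395)(68.625 − 56.125) = 4312.5.
Government spending = 25 × 395 = 9875.
Net change = 4312.5 + 4312.5 − 9875 = -1250. The loss equals the DWL triangle ½·25·100.

Net change in total surplus = -£1250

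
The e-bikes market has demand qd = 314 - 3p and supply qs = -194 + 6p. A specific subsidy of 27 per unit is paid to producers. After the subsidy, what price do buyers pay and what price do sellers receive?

Buyers pay 346/9; sellers receive 589/9

Pre-subsidy: 314 - 3p = -194 + 6p gives p* = 508/9, q* = 434/3.
With the subsidy, sellers receive ps = pb + 27 for each unit, where pb is the price buyers pay.
Supply in terms of pb becomes qs = -194 + 6(pb + 27) = -32 + 6pb. Setting this equal to demand: 314 - 3pb = -32 + 6pb, so pb = 346/9.
Sellers receive ps = 346/9 + 27 = 589/9; q' = 314 − 3·(346/9) = 596/3.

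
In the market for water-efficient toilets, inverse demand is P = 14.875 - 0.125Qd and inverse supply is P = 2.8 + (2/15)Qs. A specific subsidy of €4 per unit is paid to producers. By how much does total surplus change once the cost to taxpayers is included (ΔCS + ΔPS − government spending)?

Pre-subsidy: 14.875 - 0.125Q = 2.8 + (2/15)Q gives Q* = 1449/31 and P* = 280/31.
With the subsidy, sellers receive Ps = Pb + 4 for each unit, where Pb is the price buyers pay.
On the curves, Pb = 14.875 - 0.125Q and Ps = 2.8 + (2/15)Q; the wedge Ps − Pb = 4 gives 2.8 + (2/15)Q − (14.875 - 0.125Q) = 4, so Q' = 1929/31.
Then Pb = 14.875 − 0.125·(1929/31) = 220/31 and Ps = 2.8 + (2/15)·(1929/31) = 344/31.
ΔCS = ½(1449/31 + 1929/31)(280/31 − 220/31) = 101340/961; ΔPS = ½(1449/31 + 1929/31)(344/31 − 280/31) = 108096/961.
Government spending = 4 × 1929/31 = 7716/31.
Net change = 101340/961 + 108096/961 − 7716/31 = -960/31. The loss equals the DWL triangle ½·4·480/31.

Net change in total surplus = -960/31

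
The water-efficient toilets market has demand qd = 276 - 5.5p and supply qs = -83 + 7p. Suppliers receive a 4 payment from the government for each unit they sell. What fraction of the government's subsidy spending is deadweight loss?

Pre-subsidy: 276 - 5.5p = -83 + 7p gives p* = 28.72, q* = 118.04.
With the subsidy, sellers receive ps = pb + 4 for each unit, where pb is the price buyers pay.
Supply in terms of pb becomes qs = -83 + 7(pb + 4) = -55 + 7pb. Setting this equal to demand: 276 - 5.5pb = -55 + 7pb, so pb = 26.48.
Sellers receive ps = 26.48 + 4 = 30.48; q' = 276 − 5.5·26.48 = 130.36.
ΔCS = ½(118.04 + 130.36)(28.72 − 26.48) = 278.208; ΔPS = ½(118.04 + 130.36)(30.48 − 28.72) = 218.592.
Government spending = 4 × 130.36 = 521.44.
DWL = ½ × 4 × (130.36 − 118.04) = 24.64; fraction = 24.64 / 521.44 = 154/3259.

DWL / government spending = 154/3259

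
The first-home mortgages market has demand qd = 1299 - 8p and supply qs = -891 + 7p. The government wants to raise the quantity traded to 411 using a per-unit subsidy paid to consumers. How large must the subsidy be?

At q = 411, invert demand for the buyer price: pb = (1299 − 411)/8 = 111; invert supply for the seller price: ps = (411 − (-891))/7 = 186.
The subsidy must fill the gap: s = ps − pb = 186 − 111 = 75.

Required subsidy s = 75 per unit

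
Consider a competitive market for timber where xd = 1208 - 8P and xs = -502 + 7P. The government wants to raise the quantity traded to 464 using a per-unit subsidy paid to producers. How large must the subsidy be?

At x = 464, invert demand for the buyer price: Pb = (1208 − 464)/8 = 93; invert supply for the seller price: Ps = (464 − (-502))/7 = 138.
The subsidy must fill the gap: s = Ps − Pb = 138 − 93 = 45.

Required subsidy s = 45 per unit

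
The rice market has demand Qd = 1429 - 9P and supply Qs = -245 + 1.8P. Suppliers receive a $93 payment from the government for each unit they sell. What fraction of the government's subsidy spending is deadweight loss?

Pre-subsidy: 1429 - 9P = -245 + 1.8P gives P* = 155, Q* = 34.
With the subsidy, sellers receive Ps = Pb + 93 for each unit, where Pb is the price buyers pay.
Supply in terms of Pb becomes Qs = -245 + 1.8(Pb + 93) = -77.6 + 1.8Pb. Setting this equal to demand: 1429 - 9Pb = -77.6 + 1.8Pb, so Pb = 139.5.
Sellers receive Ps = 139.5 + 93 = 232.5; Q' = 1429 − 9·139.5 = 173.5.
ΔCS = ½(34 + 173.5)(155 − 139.5) = 1608.125; ΔPS = ½(34 + 173.5)(232.5 − 155) = 8040.625.
Government spending = 93 × 173.5 = 16135.5.
DWL = ½ × 93 × (173.5 − 34) = 6486.75; fraction = 6486.75 / 16135.5 = 279/694.

DWL / government spending = 279/694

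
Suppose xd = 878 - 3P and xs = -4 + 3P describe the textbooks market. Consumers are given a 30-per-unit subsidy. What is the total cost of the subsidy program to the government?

Pre-subsidy: 878 - 3P = -4 + 3P gives P* = 147, x* = 437.
With the rebate, buyers effectively pay Pb = Ps − 30, where Ps is the price sellers receive.
Demand in terms of Ps becomes xd = 878 − 3(Ps − 30) = 968 - 3Ps. Setting this equal to supply: 968 - 3Ps = -4 + 3Ps, so Ps = 162.
Buyers pay Pb = 162 − 30 = 132; x' = -4 + 3·162 = 482.
Government outlay = subsidy × quantity = 30 × 482 = 14460.

Government cost = 14460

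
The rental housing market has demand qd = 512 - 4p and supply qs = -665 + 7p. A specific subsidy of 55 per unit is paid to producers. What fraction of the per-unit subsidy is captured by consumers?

Consumer share = 7/11

Pre-subsidy: 512 - 4p = -665 + 7p gives p* = 107, q* = 84.
With the subsidy, sellers receive ps = pb + 55 for each unit, where pb is the price buyers pay.
Supply in terms of pb becomes qs = -665 + 7(pb + 55) = -280 + 7pb. Setting this equal to demand: 512 - 4pb = -280 + 7pb, so pb = 72.
Sellers receive ps = 72 + 55 = 127; q' = 512 − 4·72 = 224.
Buyers' price falls by p* − pb = 107 − 72 = 35; sellers' price rises by ps − p* = 127 − 107 = 20.
So consumers capture 35/55 = 7/11 of each unit of subsidy.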